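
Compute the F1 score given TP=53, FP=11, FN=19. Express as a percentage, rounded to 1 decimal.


Precision = TP / (TP + FP) = 53 / 64 = 0.8281
Recall = TP / (TP + FN) = 53 / 72 = 0.7361
F1 = 2 * P * R / (P + R)
= 2 * 0.8281 * 0.7361 / (0.8281 + 0.7361)
= 1.2192 / 1.5642
= 0.7794
As percentage: 77.9%

77.9


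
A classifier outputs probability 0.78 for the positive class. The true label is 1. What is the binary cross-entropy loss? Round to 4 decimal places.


For y=1: Loss = -log(p)
= -log(0.78)
= -(-0.2485)
= 0.2485

0.2485


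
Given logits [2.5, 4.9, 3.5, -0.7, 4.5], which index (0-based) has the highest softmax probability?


Softmax is a monotonic transformation, so it preserves the argmax.
We need to find the index of the maximum logit.
Index 0: 2.5
Index 1: 4.9
Index 2: 3.5
Index 3: -0.7
Index 4: 4.5
Maximum logit = 4.9 at index 1

1


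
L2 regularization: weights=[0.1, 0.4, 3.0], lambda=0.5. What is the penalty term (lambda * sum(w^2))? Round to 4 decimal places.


Squaring each weight:
0.1^2 = 0.01
0.4^2 = 0.16
3.0^2 = 9.0
Sum of squares = 9.17
Penalty = 0.5 * 9.17 = 4.5850

4.5850


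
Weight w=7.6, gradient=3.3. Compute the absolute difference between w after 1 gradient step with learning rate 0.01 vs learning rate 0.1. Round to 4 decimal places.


With lr=0.01: w_new = 7.6 - 0.01 * 3.3 = 7.567
With lr=0.1: w_new = 7.6 - 0.1 * 3.3 = 7.27
Absolute difference = |7.567 - 7.27|
= 0.2970

0.2970


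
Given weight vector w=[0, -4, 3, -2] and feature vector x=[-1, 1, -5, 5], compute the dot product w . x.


Element-wise products:
0 * -1 = 0
-4 * 1 = -4
3 * -5 = -15
-2 * 5 = -10
Sum = 0 + -4 + -15 + -10
= -29

-29


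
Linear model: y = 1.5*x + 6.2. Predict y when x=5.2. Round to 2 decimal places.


y = 1.5 * 5.2 + (6.2)
= 7.8 + (6.2)
= 14.00

14.00


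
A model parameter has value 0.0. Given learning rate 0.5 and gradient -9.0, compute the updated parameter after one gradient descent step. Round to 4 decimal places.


w_new = w_old - lr * gradient
= 0.0 - 0.5 * -9.0
= 0.0 - (-4.5)
= 4.5000

4.5000


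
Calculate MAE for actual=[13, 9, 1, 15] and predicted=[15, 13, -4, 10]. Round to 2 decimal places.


Absolute errors: [2, 4, 5, 5]
Sum of absolute errors = 16
MAE = 16 / 4 = 4.00

4.00


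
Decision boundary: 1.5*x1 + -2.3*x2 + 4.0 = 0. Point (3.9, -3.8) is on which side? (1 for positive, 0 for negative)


Compute 1.5 * 3.9 + -2.3 * -3.8 + 4.0
= 5.85 + 8.74 + 4.0
= 18.59
Since 18.59 >= 0, the point is on the positive side.

1


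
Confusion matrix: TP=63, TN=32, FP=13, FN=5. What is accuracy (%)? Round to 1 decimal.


Accuracy = (TP + TN) / (TP + TN + FP + FN) * 100
= (63 + 32) / (63 + 32 + 13 + 5)
= 95 / 113
= 0.8407
= 84.1%

84.1


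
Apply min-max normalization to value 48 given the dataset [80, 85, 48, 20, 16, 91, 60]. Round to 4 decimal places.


Min = 16, Max = 91
Range = 91 - 16 = 75
Scaled = (x - min) / (max - min)
= (48 - 16) / 75
= 32 / 75
= 0.4267

0.4267


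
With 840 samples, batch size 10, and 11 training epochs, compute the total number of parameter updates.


Iterations per epoch = 840 / 10 = 84
Total updates = iterations_per_epoch * epochs
= 84 * 11
= 924

924


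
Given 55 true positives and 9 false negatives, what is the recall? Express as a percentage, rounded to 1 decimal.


Recall = TP / (TP + FN) * 100
= 55 / (55 + 9)
= 55 / 64
= 0.8594
= 85.9%

85.9


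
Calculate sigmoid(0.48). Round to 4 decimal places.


sigmoid(z) = 1 / (1 + exp(-z))
exp(-(0.48)) = exp(-0.48) = 0.6188
1 + 0.6188 = 1.6188
1 / 1.6188 = 0.6177

0.6177


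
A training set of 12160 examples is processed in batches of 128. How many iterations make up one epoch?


Iterations per epoch = dataset_size / batch_size
= 12160 / 128
= 95

95


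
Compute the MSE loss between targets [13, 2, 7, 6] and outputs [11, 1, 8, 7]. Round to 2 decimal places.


Differences: [2, 1, -1, -1]
Squared errors: [4, 1, 1, 1]
Sum of squared errors = 7
MSE = 7 / 4 = 1.75

1.75


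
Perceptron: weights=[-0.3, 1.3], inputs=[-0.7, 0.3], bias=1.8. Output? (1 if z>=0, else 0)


z = w . x + b
= -0.3*-0.7 + 1.3*0.3 + 1.8
= 0.21 + 0.39 + 1.8
= 0.6 + 1.8
= 2.4
Since z = 2.4 >= 0, output = 1

1


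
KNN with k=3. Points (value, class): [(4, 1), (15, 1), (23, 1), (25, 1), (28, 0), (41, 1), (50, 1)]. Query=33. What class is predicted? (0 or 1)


Distances from query 33:
Point 28 (class 0): distance = 5
Point 25 (class 1): distance = 8
Point 41 (class 1): distance = 8
K=3 nearest neighbors: classes = [0, 1, 1]
Votes for class 1: 2 / 3
Majority vote => class 1

1


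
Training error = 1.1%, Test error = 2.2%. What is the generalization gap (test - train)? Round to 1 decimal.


Generalization gap = test_error - train_error
= 2.2 - 1.1
= 1.1%
A small gap suggests good generalization.

1.1


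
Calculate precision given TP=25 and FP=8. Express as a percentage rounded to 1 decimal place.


Precision = TP / (TP + FP) * 100
= 25 / (25 + 8)
= 25 / 33
= 0.7576
= 75.8%

75.8


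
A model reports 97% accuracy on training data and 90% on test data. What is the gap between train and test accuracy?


Gap = train_accuracy - test_accuracy
= 97 - 90
= 7%
This moderate gap may indicate mild overfitting.

7


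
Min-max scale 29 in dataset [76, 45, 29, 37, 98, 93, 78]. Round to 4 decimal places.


Min = 29, Max = 98
Range = 98 - 29 = 69
Scaled = (x - min) / (max - min)
= (29 - 29) / 69
= 0 / 69
= 0.0000

0.0000


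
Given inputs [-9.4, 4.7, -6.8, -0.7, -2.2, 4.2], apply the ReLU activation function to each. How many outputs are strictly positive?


ReLU(x) = max(0, x) for each element:
ReLU(-9.4) = 0
ReLU(4.7) = 4.7
ReLU(-6.8) = 0
ReLU(-0.7) = 0
ReLU(-2.2) = 0
ReLU(4.2) = 4.2
Active neurons (>0): 2

2


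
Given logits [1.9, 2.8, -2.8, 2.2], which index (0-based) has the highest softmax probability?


Softmax is a monotonic transformation, so it preserves the argmax.
We need to find the index of the maximum logit.
Index 0: 1.9
Index 1: 2.8
Index 2: -2.8
Index 3: 2.2
Maximum logit = 2.8 at index 1

1


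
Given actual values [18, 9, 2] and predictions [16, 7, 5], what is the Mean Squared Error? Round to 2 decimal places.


Differences: [2, 2, -3]
Squared errors: [4, 4, 9]
Sum of squared errors = 17
MSE = 17 / 3 = 5.67

5.67


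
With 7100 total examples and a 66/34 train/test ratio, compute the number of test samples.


Train samples = 7100 * 66% = 4686
Test samples = 7100 - 4686
= 2414

2414


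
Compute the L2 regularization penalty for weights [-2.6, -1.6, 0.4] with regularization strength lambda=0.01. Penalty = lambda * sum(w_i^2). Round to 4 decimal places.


Squaring each weight:
(-2.6)^2 = 6.76
(-1.6)^2 = 2.56
0.4^2 = 0.16
Sum of squares = 9.48
Penalty = 0.01 * 9.48 = 0.0948

0.0948


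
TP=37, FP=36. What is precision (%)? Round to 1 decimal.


Precision = TP / (TP + FP) * 100
= 37 / (37 + 36)
= 37 / 73
= 0.5068
= 50.7%

50.7


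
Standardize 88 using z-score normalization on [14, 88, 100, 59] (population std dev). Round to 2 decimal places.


Mean = (14 + 88 + 100 + 59) / 4 = 65.25
Variance = sum((x_i - mean)^2) / n = 1097.6875
Std = sqrt(1097.6875) = 33.1314
Z = (x - mean) / std
= (88 - 65.25) / 33.1314
= 22.75 / 33.1314
= 0.69

0.69


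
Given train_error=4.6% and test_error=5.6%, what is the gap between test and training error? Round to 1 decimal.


Generalization gap = test_error - train_error
= 5.6 - 4.6
= 1.0%
A small gap suggests good generalization.

1.0


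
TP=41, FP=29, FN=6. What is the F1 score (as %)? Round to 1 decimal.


Precision = TP / (TP + FP) = 41 / 70 = 0.5857
Recall = TP / (TP + FN) = 41 / 47 = 0.8723
F1 = 2 * P * R / (P + R)
= 2 * 0.5857 * 0.8723 / (0.5857 + 0.8723)
= 1.0219 / 1.4581
= 0.7009
As percentage: 70.1%

70.1


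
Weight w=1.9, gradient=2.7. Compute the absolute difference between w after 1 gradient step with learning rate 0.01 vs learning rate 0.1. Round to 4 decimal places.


With lr=0.01: w_new = 1.9 - 0.01 * 2.7 = 1.873
With lr=0.1: w_new = 1.9 - 0.1 * 2.7 = 1.63
Absolute difference = |1.873 - 1.63|
= 0.2430

0.2430


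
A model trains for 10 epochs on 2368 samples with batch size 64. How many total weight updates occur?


Iterations per epoch = 2368 / 64 = 37
Total updates = iterations_per_epoch * epochs
= 37 * 10
= 370

370


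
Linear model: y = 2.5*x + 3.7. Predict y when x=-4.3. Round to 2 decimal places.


y = 2.5 * -4.3 + (3.7)
= -10.75 + (3.7)
= -7.05

-7.05


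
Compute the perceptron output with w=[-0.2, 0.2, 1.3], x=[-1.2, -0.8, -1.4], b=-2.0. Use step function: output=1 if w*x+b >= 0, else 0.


z = w . x + b
= -0.2*-1.2 + 0.2*-0.8 + 1.3*-1.4 + -2.0
= 0.24 + -0.16 + -1.82 + -2.0
= -1.74 + -2.0
= -3.74
Since z = -3.74 < 0, output = 0

0


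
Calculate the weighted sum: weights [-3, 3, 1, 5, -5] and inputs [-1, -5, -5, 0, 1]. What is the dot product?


Element-wise products:
-3 * -1 = 3
3 * -5 = -15
1 * -5 = -5
5 * 0 = 0
-5 * 1 = -5
Sum = 3 + -15 + -5 + 0 + -5
= -22

-22


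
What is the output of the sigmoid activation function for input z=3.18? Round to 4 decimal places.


sigmoid(z) = 1 / (1 + exp(-z))
exp(-(3.18)) = exp(-3.18) = 0.0416
1 + 0.0416 = 1.0416
1 / 1.0416 = 0.9601

0.9601


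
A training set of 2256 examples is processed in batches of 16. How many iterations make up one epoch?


Iterations per epoch = dataset_size / batch_size
= 2256 / 16
= 141

141


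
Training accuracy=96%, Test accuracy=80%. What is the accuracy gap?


Gap = train_accuracy - test_accuracy
= 96 - 80
= 16%
This gap suggests the model is overfitting.

16


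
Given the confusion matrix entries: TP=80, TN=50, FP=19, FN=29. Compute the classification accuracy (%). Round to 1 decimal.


Accuracy = (TP + TN) / (TP + TN + FP + FN) * 100
= (80 + 50) / (80 + 50 + 19 + 29)
= 130 / 178
= 0.7303
= 73.0%

73.0


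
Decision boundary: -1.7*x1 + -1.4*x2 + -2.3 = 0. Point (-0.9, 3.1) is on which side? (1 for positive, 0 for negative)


Compute -1.7 * -0.9 + -1.4 * 3.1 + -2.3
= 1.53 + -4.34 + -2.3
= -5.11
Since -5.11 < 0, the point is on the negative side.

0


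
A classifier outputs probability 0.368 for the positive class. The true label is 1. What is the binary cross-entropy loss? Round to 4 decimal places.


For y=1: Loss = -log(p)
= -log(0.368)
= -(-0.9997)
= 0.9997

0.9997


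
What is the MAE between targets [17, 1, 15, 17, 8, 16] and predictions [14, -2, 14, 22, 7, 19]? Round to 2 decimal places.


Absolute errors: [3, 3, 1, 5, 1, 3]
Sum of absolute errors = 16
MAE = 16 / 6 = 2.67

2.67


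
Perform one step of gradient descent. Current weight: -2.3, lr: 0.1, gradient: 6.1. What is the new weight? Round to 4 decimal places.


w_new = w_old - lr * gradient
= -2.3 - 0.1 * 6.1
= -2.3 - (0.61)
= -2.9100

-2.9100


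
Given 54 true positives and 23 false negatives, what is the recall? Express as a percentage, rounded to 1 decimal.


Recall = TP / (TP + FN) * 100
= 54 / (54 + 23)
= 54 / 77
= 0.7013
= 70.1%

70.1


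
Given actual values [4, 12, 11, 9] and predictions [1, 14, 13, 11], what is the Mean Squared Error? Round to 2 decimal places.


Differences: [3, -2, -2, -2]
Squared errors: [9, 4, 4, 4]
Sum of squared errors = 21
MSE = 21 / 4 = 5.25

5.25


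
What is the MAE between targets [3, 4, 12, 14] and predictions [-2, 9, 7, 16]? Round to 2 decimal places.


Absolute errors: [5, 5, 5, 2]
Sum of absolute errors = 17
MAE = 17 / 4 = 4.25

4.25


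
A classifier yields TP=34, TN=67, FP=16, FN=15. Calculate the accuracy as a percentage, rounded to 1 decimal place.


Accuracy = (TP + TN) / (TP + TN + FP + FN) * 100
= (34 + 67) / (34 + 67 + 16 + 15)
= 101 / 132
= 0.7652
= 76.5%

76.5


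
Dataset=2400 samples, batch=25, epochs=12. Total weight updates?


Iterations per epoch = 2400 / 25 = 96
Total updates = iterations_per_epoch * epochs
= 96 * 12
= 1152

1152


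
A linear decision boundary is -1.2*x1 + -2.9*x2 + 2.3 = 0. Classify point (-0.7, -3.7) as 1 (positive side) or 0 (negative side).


Compute -1.2 * -0.7 + -2.9 * -3.7 + 2.3
= 0.84 + 10.73 + 2.3
= 13.87
Since 13.87 >= 0, the point is on the positive side.

1


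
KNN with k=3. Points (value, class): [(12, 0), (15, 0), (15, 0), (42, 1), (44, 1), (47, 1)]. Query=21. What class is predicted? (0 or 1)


Distances from query 21:
Point 15 (class 0): distance = 6
Point 15 (class 0): distance = 6
Point 12 (class 0): distance = 9
K=3 nearest neighbors: classes = [0, 0, 0]
Votes for class 1: 0 / 3
Majority vote => class 0

0


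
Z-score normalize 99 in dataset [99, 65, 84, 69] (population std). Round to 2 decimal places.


Mean = (99 + 65 + 84 + 69) / 4 = 79.25
Variance = sum((x_i - mean)^2) / n = 180.1875
Std = sqrt(180.1875) = 13.4234
Z = (x - mean) / std
= (99 - 79.25) / 13.4234
= 19.75 / 13.4234
= 1.47

1.47


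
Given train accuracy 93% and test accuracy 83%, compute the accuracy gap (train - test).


Gap = train_accuracy - test_accuracy
= 93 - 83
= 10%
This moderate gap may indicate mild overfitting.

10


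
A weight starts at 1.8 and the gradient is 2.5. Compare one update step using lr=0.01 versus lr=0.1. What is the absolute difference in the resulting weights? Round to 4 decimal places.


With lr=0.01: w_new = 1.8 - 0.01 * 2.5 = 1.775
With lr=0.1: w_new = 1.8 - 0.1 * 2.5 = 1.55
Absolute difference = |1.775 - 1.55|
= 0.2250

0.2250


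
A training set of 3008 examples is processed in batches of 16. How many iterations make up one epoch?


Iterations per epoch = dataset_size / batch_size
= 3008 / 16
= 188

188


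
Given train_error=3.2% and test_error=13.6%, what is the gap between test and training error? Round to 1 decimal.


Generalization gap = test_error - train_error
= 13.6 - 3.2
= 10.4%
A large gap suggests overfitting.

10.4


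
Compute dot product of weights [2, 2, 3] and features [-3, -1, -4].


Element-wise products:
2 * -3 = -6
2 * -1 = -2
3 * -4 = -12
Sum = -6 + -2 + -12
= -20

-20


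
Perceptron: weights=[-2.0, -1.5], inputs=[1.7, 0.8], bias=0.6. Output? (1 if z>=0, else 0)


z = w . x + b
= -2.0*1.7 + -1.5*0.8 + 0.6
= -3.4 + -1.2 + 0.6
= -4.6 + 0.6
= -4.0
Since z = -4.0 < 0, output = 0

0


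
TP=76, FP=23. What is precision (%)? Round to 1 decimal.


Precision = TP / (TP + FP) * 100
= 76 / (76 + 23)
= 76 / 99
= 0.7677
= 76.8%

76.8


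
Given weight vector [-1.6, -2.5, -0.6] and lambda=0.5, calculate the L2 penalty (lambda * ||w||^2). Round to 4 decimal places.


Squaring each weight:
(-1.6)^2 = 2.56
(-2.5)^2 = 6.25
(-0.6)^2 = 0.36
Sum of squares = 9.17
Penalty = 0.5 * 9.17 = 4.5850

4.5850


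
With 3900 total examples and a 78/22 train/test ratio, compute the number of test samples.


Train samples = 3900 * 78% = 3042
Test samples = 3900 - 3042
= 858

858


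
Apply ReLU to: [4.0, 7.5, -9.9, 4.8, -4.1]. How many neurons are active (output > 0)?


ReLU(x) = max(0, x) for each element:
ReLU(4.0) = 4.0
ReLU(7.5) = 7.5
ReLU(-9.9) = 0
ReLU(4.8) = 4.8
ReLU(-4.1) = 0
Active neurons (>0): 3

3


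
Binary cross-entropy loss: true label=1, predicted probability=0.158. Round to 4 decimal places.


For y=1: Loss = -log(p)
= -log(0.158)
= -(-1.8452)
= 1.8452

1.8452


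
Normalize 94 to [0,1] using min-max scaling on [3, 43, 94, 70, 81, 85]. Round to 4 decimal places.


Min = 3, Max = 94
Range = 94 - 3 = 91
Scaled = (x - min) / (max - min)
= (94 - 3) / 91
= 91 / 91
= 1.0000

1.0000


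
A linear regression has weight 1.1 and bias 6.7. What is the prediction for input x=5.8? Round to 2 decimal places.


y = 1.1 * 5.8 + (6.7)
= 6.38 + (6.7)
= 13.08

13.08


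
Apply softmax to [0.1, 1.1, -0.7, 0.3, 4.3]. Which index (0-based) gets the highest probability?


Softmax is a monotonic transformation, so it preserves the argmax.
We need to find the index of the maximum logit.
Index 0: 0.1
Index 1: 1.1
Index 2: -0.7
Index 3: 0.3
Index 4: 4.3
Maximum logit = 4.3 at index 4

4


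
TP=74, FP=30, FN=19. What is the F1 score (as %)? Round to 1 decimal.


Precision = TP / (TP + FP) = 74 / 104 = 0.7115
Recall = TP / (TP + FN) = 74 / 93 = 0.7957
F1 = 2 * P * R / (P + R)
= 2 * 0.7115 * 0.7957 / (0.7115 + 0.7957)
= 1.1323 / 1.5072
= 0.7513
As percentage: 75.1%

75.1


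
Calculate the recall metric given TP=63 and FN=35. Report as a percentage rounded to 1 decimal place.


Recall = TP / (TP + FN) * 100
= 63 / (63 + 35)
= 63 / 98
= 0.6429
= 64.3%

64.3


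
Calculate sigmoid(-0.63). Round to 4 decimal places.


sigmoid(z) = 1 / (1 + exp(-z))
exp(-(-0.63)) = exp(0.63) = 1.8776
1 + 1.8776 = 2.8776
1 / 2.8776 = 0.3475

0.3475


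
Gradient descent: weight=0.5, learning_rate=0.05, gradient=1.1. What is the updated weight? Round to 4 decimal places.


w_new = w_old - lr * gradient
= 0.5 - 0.05 * 1.1
= 0.5 - (0.055)
= 0.4450

0.4450


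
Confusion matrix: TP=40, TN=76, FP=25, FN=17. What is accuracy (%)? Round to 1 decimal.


Accuracy = (TP + TN) / (TP + TN + FP + FN) * 100
= (40 + 76) / (40 + 76 + 25 + 17)
= 116 / 158
= 0.7342
= 73.4%

73.4


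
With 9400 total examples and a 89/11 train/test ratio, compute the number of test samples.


Train samples = 9400 * 89% = 8366
Test samples = 9400 - 8366
= 1034

1034


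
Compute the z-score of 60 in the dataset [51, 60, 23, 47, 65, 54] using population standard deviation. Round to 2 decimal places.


Mean = (51 + 60 + 23 + 47 + 65 + 54) / 6 = 50.0
Variance = sum((x_i - mean)^2) / n = 180.0
Std = sqrt(180.0) = 13.4164
Z = (x - mean) / std
= (60 - 50.0) / 13.4164
= 10.0 / 13.4164
= 0.75

0.75


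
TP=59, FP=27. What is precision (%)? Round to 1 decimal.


Precision = TP / (TP + FP) * 100
= 59 / (59 + 27)
= 59 / 86
= 0.686
= 68.6%

68.6


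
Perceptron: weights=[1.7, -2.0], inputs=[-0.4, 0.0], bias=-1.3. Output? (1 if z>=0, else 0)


z = w . x + b
= 1.7*-0.4 + -2.0*0.0 + -1.3
= -0.68 + -0.0 + -1.3
= -0.68 + -1.3
= -1.98
Since z = -1.98 < 0, output = 0

0


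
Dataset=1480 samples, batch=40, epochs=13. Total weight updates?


Iterations per epoch = 1480 / 40 = 37
Total updates = iterations_per_epoch * epochs
= 37 * 13
= 481

481


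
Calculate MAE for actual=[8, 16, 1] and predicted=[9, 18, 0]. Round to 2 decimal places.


Absolute errors: [1, 2, 1]
Sum of absolute errors = 4
MAE = 4 / 3 = 1.33

1.33


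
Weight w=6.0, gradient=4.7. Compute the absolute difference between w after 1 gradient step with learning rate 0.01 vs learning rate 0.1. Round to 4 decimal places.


With lr=0.01: w_new = 6.0 - 0.01 * 4.7 = 5.953
With lr=0.1: w_new = 6.0 - 0.1 * 4.7 = 5.53
Absolute difference = |5.953 - 5.53|
= 0.4230

0.4230


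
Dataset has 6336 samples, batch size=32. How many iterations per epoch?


Iterations per epoch = dataset_size / batch_size
= 6336 / 32
= 198

198


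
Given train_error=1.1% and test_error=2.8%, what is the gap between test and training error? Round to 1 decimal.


Generalization gap = test_error - train_error
= 2.8 - 1.1
= 1.7%
A small gap suggests good generalization.

1.7


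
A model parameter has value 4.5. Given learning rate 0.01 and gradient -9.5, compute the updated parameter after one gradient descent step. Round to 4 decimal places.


w_new = w_old - lr * gradient
= 4.5 - 0.01 * -9.5
= 4.5 - (-0.095)
= 4.5950

4.5950


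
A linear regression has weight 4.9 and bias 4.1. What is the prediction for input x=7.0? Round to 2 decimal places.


y = 4.9 * 7.0 + (4.1)
= 34.3 + (4.1)
= 38.40

38.40


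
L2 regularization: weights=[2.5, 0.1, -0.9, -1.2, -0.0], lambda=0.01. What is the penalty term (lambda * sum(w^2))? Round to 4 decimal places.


Squaring each weight:
2.5^2 = 6.25
0.1^2 = 0.01
(-0.9)^2 = 0.81
(-1.2)^2 = 1.44
(-0.0)^2 = 0.0
Sum of squares = 8.51
Penalty = 0.01 * 8.51 = 0.0851

0.0851


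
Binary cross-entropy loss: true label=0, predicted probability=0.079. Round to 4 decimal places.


For y=0: Loss = -log(1-p)
= -log(1 - 0.079)
= -log(0.921)
= -(-0.0823)
= 0.0823

0.0823


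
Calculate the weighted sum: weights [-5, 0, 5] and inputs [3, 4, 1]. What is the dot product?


Element-wise products:
-5 * 3 = -15
0 * 4 = 0
5 * 1 = 5
Sum = -15 + 0 + 5
= -10

-10


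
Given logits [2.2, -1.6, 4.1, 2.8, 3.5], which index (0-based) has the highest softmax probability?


Softmax is a monotonic transformation, so it preserves the argmax.
We need to find the index of the maximum logit.
Index 0: 2.2
Index 1: -1.6
Index 2: 4.1
Index 3: 2.8
Index 4: 3.5
Maximum logit = 4.1 at index 2

2


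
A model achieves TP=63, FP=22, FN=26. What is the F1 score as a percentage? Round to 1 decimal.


Precision = TP / (TP + FP) = 63 / 85 = 0.7412
Recall = TP / (TP + FN) = 63 / 89 = 0.7079
F1 = 2 * P * R / (P + R)
= 2 * 0.7412 * 0.7079 / (0.7412 + 0.7079)
= 1.0493 / 1.449
= 0.7241
As percentage: 72.4%

72.4


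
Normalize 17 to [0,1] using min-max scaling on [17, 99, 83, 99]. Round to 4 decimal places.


Min = 17, Max = 99
Range = 99 - 17 = 82
Scaled = (x - min) / (max - min)
= (17 - 17) / 82
= 0 / 82
= 0.0000

0.0000


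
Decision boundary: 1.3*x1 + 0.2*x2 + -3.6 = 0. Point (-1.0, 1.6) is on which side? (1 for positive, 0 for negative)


Compute 1.3 * -1.0 + 0.2 * 1.6 + -3.6
= -1.3 + 0.32 + -3.6
= -4.58
Since -4.58 < 0, the point is on the negative side.

0


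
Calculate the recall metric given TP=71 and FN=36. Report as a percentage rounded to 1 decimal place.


Recall = TP / (TP + FN) * 100
= 71 / (71 + 36)
= 71 / 107
= 0.6636
= 66.4%

66.4


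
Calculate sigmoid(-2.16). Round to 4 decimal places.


sigmoid(z) = 1 / (1 + exp(-z))
exp(-(-2.16)) = exp(2.16) = 8.6711
1 + 8.6711 = 9.6711
1 / 9.6711 = 0.1034

0.1034


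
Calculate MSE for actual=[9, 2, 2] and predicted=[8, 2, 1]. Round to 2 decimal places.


Differences: [1, 0, 1]
Squared errors: [1, 0, 1]
Sum of squared errors = 2
MSE = 2 / 3 = 0.67

0.67


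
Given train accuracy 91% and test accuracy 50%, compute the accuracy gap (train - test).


Gap = train_accuracy - test_accuracy
= 91 - 50
= 41%
This large gap strongly indicates overfitting.

41


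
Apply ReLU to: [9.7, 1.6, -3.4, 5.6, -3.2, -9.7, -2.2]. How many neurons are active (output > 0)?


ReLU(x) = max(0, x) for each element:
ReLU(9.7) = 9.7
ReLU(1.6) = 1.6
ReLU(-3.4) = 0
ReLU(5.6) = 5.6
ReLU(-3.2) = 0
ReLU(-9.7) = 0
ReLU(-2.2) = 0
Active neurons (>0): 3

3


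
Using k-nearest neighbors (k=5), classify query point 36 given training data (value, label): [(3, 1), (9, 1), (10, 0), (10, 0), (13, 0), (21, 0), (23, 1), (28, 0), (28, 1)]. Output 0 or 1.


Distances from query 36:
Point 28 (class 0): distance = 8
Point 28 (class 1): distance = 8
Point 23 (class 1): distance = 13
Point 21 (class 0): distance = 15
Point 13 (class 0): distance = 23
K=5 nearest neighbors: classes = [0, 1, 1, 0, 0]
Votes for class 1: 2 / 5
Majority vote => class 0

0


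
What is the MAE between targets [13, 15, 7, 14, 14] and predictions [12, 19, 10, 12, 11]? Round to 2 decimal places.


Absolute errors: [1, 4, 3, 2, 3]
Sum of absolute errors = 13
MAE = 13 / 5 = 2.60

2.60


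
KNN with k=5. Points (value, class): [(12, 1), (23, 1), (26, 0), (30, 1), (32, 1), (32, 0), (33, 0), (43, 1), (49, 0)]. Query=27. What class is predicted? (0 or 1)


Distances from query 27:
Point 26 (class 0): distance = 1
Point 30 (class 1): distance = 3
Point 23 (class 1): distance = 4
Point 32 (class 0): distance = 5
Point 32 (class 1): distance = 5
K=5 nearest neighbors: classes = [0, 1, 1, 0, 1]
Votes for class 1: 3 / 5
Majority vote => class 1

1


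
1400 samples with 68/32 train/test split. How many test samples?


Train samples = 1400 * 68% = 952
Test samples = 1400 - 952
= 448

448


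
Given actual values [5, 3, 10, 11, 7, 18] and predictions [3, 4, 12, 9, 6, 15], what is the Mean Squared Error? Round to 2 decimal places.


Differences: [2, -1, -2, 2, 1, 3]
Squared errors: [4, 1, 4, 4, 1, 9]
Sum of squared errors = 23
MSE = 23 / 6 = 3.83

3.83


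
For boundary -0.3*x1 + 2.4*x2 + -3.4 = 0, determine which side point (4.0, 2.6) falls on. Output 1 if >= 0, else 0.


Compute -0.3 * 4.0 + 2.4 * 2.6 + -3.4
= -1.2 + 6.24 + -3.4
= 1.64
Since 1.64 >= 0, the point is on the positive side.

1


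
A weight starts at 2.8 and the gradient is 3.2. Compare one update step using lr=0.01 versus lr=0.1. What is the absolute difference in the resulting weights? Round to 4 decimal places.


With lr=0.01: w_new = 2.8 - 0.01 * 3.2 = 2.768
With lr=0.1: w_new = 2.8 - 0.1 * 3.2 = 2.48
Absolute difference = |2.768 - 2.48|
= 0.2880

0.2880


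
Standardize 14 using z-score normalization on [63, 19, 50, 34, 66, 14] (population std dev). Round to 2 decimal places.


Mean = (63 + 19 + 50 + 34 + 66 + 14) / 6 = 41.0
Variance = sum((x_i - mean)^2) / n = 408.6667
Std = sqrt(408.6667) = 20.2155
Z = (x - mean) / std
= (14 - 41.0) / 20.2155
= -27.0 / 20.2155
= -1.34

-1.34


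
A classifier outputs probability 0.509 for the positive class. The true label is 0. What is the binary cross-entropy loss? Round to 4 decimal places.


For y=0: Loss = -log(1-p)
= -log(1 - 0.509)
= -log(0.491)
= -(-0.7113)
= 0.7113

0.7113


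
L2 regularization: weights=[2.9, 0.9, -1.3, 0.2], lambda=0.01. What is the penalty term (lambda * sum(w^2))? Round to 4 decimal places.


Squaring each weight:
2.9^2 = 8.41
0.9^2 = 0.81
(-1.3)^2 = 1.69
0.2^2 = 0.04
Sum of squares = 10.95
Penalty = 0.01 * 10.95 = 0.1095

0.1095


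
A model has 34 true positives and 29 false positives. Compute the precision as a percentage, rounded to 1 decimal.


Precision = TP / (TP + FP) * 100
= 34 / (34 + 29)
= 34 / 63
= 0.5397
= 54.0%

54.0


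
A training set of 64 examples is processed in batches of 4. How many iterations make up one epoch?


Iterations per epoch = dataset_size / batch_size
= 64 / 4
= 16

16


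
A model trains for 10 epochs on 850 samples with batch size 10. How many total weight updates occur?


Iterations per epoch = 850 / 10 = 85
Total updates = iterations_per_epoch * epochs
= 85 * 10
= 850

850


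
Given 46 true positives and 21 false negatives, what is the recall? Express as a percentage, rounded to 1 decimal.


Recall = TP / (TP + FN) * 100
= 46 / (46 + 21)
= 46 / 67
= 0.6866
= 68.7%

68.7


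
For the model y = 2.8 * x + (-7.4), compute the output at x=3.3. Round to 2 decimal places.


y = 2.8 * 3.3 + (-7.4)
= 9.24 + (-7.4)
= 1.84

1.84


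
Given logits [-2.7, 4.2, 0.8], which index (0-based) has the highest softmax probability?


Softmax is a monotonic transformation, so it preserves the argmax.
We need to find the index of the maximum logit.
Index 0: -2.7
Index 1: 4.2
Index 2: 0.8
Maximum logit = 4.2 at index 1

1


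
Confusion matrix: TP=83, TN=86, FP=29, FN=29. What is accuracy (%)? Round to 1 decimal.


Accuracy = (TP + TN) / (TP + TN + FP + FN) * 100
= (83 + 86) / (83 + 86 + 29 + 29)
= 169 / 227
= 0.7445
= 74.4%

74.4


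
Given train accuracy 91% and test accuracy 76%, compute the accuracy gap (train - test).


Gap = train_accuracy - test_accuracy
= 91 - 76
= 15%
This gap suggests the model is overfitting.

15


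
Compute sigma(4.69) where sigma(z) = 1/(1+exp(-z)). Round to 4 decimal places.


sigmoid(z) = 1 / (1 + exp(-z))
exp(-(4.69)) = exp(-4.69) = 0.0092
1 + 0.0092 = 1.0092
1 / 1.0092 = 0.9909

0.9909


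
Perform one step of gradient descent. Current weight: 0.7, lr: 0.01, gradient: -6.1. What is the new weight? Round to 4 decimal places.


w_new = w_old - lr * gradient
= 0.7 - 0.01 * -6.1
= 0.7 - (-0.061)
= 0.7610

0.7610


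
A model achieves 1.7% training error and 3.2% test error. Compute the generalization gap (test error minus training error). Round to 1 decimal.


Generalization gap = test_error - train_error
= 3.2 - 1.7
= 1.5%
A small gap suggests good generalization.

1.5


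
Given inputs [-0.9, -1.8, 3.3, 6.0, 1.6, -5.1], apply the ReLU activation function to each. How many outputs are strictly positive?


ReLU(x) = max(0, x) for each element:
ReLU(-0.9) = 0
ReLU(-1.8) = 0
ReLU(3.3) = 3.3
ReLU(6.0) = 6.0
ReLU(1.6) = 1.6
ReLU(-5.1) = 0
Active neurons (>0): 3

3


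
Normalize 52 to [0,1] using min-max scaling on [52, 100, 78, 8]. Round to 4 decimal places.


Min = 8, Max = 100
Range = 100 - 8 = 92
Scaled = (x - min) / (max - min)
= (52 - 8) / 92
= 44 / 92
= 0.4783

0.4783


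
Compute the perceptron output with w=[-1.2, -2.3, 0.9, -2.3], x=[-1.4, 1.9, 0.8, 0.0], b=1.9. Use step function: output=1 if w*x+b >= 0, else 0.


z = w . x + b
= -1.2*-1.4 + -2.3*1.9 + 0.9*0.8 + -2.3*0.0 + 1.9
= 1.68 + -4.37 + 0.72 + -0.0 + 1.9
= -1.97 + 1.9
= -0.07
Since z = -0.07 < 0, output = 0

0


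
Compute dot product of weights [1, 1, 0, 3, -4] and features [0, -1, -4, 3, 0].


Element-wise products:
1 * 0 = 0
1 * -1 = -1
0 * -4 = 0
3 * 3 = 9
-4 * 0 = 0
Sum = 0 + -1 + 0 + 9 + 0
= 8

8


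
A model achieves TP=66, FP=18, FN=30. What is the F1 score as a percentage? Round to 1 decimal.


Precision = TP / (TP + FP) = 66 / 84 = 0.7857
Recall = TP / (TP + FN) = 66 / 96 = 0.6875
F1 = 2 * P * R / (P + R)
= 2 * 0.7857 * 0.6875 / (0.7857 + 0.6875)
= 1.0804 / 1.4732
= 0.7333
As percentage: 73.3%

73.3


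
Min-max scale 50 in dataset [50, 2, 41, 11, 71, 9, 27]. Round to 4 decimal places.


Min = 2, Max = 71
Range = 71 - 2 = 69
Scaled = (x - min) / (max - min)
= (50 - 2) / 69
= 48 / 69
= 0.6957

0.6957


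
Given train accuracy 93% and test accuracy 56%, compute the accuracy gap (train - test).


Gap = train_accuracy - test_accuracy
= 93 - 56
= 37%
This large gap strongly indicates overfitting.

37


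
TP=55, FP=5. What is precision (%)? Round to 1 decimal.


Precision = TP / (TP + FP) * 100
= 55 / (55 + 5)
= 55 / 60
= 0.9167
= 91.7%

91.7


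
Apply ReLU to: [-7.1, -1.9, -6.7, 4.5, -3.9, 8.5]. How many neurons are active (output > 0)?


ReLU(x) = max(0, x) for each element:
ReLU(-7.1) = 0
ReLU(-1.9) = 0
ReLU(-6.7) = 0
ReLU(4.5) = 4.5
ReLU(-3.9) = 0
ReLU(8.5) = 8.5
Active neurons (>0): 2

2


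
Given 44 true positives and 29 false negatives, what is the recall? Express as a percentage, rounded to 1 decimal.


Recall = TP / (TP + FN) * 100
= 44 / (44 + 29)
= 44 / 73
= 0.6027
= 60.3%

60.3


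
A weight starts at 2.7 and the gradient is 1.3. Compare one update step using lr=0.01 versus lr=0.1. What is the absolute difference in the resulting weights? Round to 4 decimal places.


With lr=0.01: w_new = 2.7 - 0.01 * 1.3 = 2.687
With lr=0.1: w_new = 2.7 - 0.1 * 1.3 = 2.57
Absolute difference = |2.687 - 2.57|
= 0.1170

0.1170


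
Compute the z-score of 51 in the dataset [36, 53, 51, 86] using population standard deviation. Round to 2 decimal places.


Mean = (36 + 53 + 51 + 86) / 4 = 56.5
Variance = sum((x_i - mean)^2) / n = 333.25
Std = sqrt(333.25) = 18.2551
Z = (x - mean) / std
= (51 - 56.5) / 18.2551
= -5.5 / 18.2551
= -0.30

-0.30


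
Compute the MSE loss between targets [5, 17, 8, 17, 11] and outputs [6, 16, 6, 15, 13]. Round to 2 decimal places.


Differences: [-1, 1, 2, 2, -2]
Squared errors: [1, 1, 4, 4, 4]
Sum of squared errors = 14
MSE = 14 / 5 = 2.80

2.80


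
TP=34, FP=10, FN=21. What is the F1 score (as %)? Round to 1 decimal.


Precision = TP / (TP + FP) = 34 / 44 = 0.7727
Recall = TP / (TP + FN) = 34 / 55 = 0.6182
F1 = 2 * P * R / (P + R)
= 2 * 0.7727 * 0.6182 / (0.7727 + 0.6182)
= 0.9554 / 1.3909
= 0.6869
As percentage: 68.7%

68.7


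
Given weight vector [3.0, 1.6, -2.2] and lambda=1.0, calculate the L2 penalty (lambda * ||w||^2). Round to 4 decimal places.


Squaring each weight:
3.0^2 = 9.0
1.6^2 = 2.56
(-2.2)^2 = 4.84
Sum of squares = 16.4
Penalty = 1.0 * 16.4 = 16.4000

16.4000


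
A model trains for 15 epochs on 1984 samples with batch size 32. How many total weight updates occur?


Iterations per epoch = 1984 / 32 = 62
Total updates = iterations_per_epoch * epochs
= 62 * 15
= 930

930


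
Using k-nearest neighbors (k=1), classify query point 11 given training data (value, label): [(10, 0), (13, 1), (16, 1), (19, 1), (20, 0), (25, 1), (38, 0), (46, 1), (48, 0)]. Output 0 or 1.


Distances from query 11:
Point 10 (class 0): distance = 1
K=1 nearest neighbors: classes = [0]
Votes for class 1: 0 / 1
Majority vote => class 0

0


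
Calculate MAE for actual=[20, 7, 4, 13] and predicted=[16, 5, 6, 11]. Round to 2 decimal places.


Absolute errors: [4, 2, 2, 2]
Sum of absolute errors = 10
MAE = 10 / 4 = 2.50

2.50


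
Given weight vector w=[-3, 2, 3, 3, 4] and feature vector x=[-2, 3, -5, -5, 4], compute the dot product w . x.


Element-wise products:
-3 * -2 = 6
2 * 3 = 6
3 * -5 = -15
3 * -5 = -15
4 * 4 = 16
Sum = 6 + 6 + -15 + -15 + 16
= -2

-2


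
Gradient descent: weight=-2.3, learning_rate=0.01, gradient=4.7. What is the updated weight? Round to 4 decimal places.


w_new = w_old - lr * gradient
= -2.3 - 0.01 * 4.7
= -2.3 - (0.047)
= -2.3470

-2.3470


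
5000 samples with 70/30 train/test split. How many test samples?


Train samples = 5000 * 70% = 3500
Test samples = 5000 - 3500
= 1500

1500


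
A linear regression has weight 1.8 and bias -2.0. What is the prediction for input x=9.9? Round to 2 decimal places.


y = 1.8 * 9.9 + (-2.0)
= 17.82 + (-2.0)
= 15.82

15.82


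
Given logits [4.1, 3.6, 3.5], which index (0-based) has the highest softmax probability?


Softmax is a monotonic transformation, so it preserves the argmax.
We need to find the index of the maximum logit.
Index 0: 4.1
Index 1: 3.6
Index 2: 3.5
Maximum logit = 4.1 at index 0

0


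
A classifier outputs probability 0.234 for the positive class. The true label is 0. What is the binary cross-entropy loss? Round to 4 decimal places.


For y=0: Loss = -log(1-p)
= -log(1 - 0.234)
= -log(0.766)
= -(-0.2666)
= 0.2666

0.2666


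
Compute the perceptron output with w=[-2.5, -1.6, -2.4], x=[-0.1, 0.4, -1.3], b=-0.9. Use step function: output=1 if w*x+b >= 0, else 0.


z = w . x + b
= -2.5*-0.1 + -1.6*0.4 + -2.4*-1.3 + -0.9
= 0.25 + -0.64 + 3.12 + -0.9
= 2.73 + -0.9
= 1.83
Since z = 1.83 >= 0, output = 1

1


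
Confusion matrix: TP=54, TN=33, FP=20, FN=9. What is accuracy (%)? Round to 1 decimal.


Accuracy = (TP + TN) / (TP + TN + FP + FN) * 100
= (54 + 33) / (54 + 33 + 20 + 9)
= 87 / 116
= 0.75
= 75.0%

75.0


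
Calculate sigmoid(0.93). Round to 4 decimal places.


sigmoid(z) = 1 / (1 + exp(-z))
exp(-(0.93)) = exp(-0.93) = 0.3946
1 + 0.3946 = 1.3946
1 / 1.3946 = 0.7171

0.7171


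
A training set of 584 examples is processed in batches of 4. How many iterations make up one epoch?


Iterations per epoch = dataset_size / batch_size
= 584 / 4
= 146

146


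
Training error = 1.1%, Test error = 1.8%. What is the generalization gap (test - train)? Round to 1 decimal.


Generalization gap = test_error - train_error
= 1.8 - 1.1
= 0.7%
A small gap suggests good generalization.

0.7


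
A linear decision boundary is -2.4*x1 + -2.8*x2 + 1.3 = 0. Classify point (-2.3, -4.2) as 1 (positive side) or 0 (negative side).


Compute -2.4 * -2.3 + -2.8 * -4.2 + 1.3
= 5.52 + 11.76 + 1.3
= 18.58
Since 18.58 >= 0, the point is on the positive side.

1


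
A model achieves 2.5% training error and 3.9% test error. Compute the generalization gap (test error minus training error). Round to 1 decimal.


Generalization gap = test_error - train_error
= 3.9 - 2.5
= 1.4%
A small gap suggests good generalization.

1.4


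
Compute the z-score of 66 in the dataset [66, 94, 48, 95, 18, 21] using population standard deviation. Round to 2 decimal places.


Mean = (66 + 94 + 48 + 95 + 18 + 21) / 6 = 57.0
Variance = sum((x_i - mean)^2) / n = 965.3333
Std = sqrt(965.3333) = 31.0698
Z = (x - mean) / std
= (66 - 57.0) / 31.0698
= 9.0 / 31.0698
= 0.29

0.29


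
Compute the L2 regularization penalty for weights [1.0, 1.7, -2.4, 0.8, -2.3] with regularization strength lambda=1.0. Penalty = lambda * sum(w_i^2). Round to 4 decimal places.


Squaring each weight:
1.0^2 = 1.0
1.7^2 = 2.89
(-2.4)^2 = 5.76
0.8^2 = 0.64
(-2.3)^2 = 5.29
Sum of squares = 15.58
Penalty = 1.0 * 15.58 = 15.5800

15.5800


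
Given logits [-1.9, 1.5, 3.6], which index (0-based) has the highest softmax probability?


Softmax is a monotonic transformation, so it preserves the argmax.
We need to find the index of the maximum logit.
Index 0: -1.9
Index 1: 1.5
Index 2: 3.6
Maximum logit = 3.6 at index 2

2


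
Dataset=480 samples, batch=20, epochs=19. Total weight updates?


Iterations per epoch = 480 / 20 = 24
Total updates = iterations_per_epoch * epochs
= 24 * 19
= 456

456


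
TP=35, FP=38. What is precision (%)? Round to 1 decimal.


Precision = TP / (TP + FP) * 100
= 35 / (35 + 38)
= 35 / 73
= 0.4795
= 47.9%

47.9


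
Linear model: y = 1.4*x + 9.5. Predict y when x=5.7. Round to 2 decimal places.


y = 1.4 * 5.7 + (9.5)
= 7.98 + (9.5)
= 17.48

17.48


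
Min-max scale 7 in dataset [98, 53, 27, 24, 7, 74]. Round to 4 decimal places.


Min = 7, Max = 98
Range = 98 - 7 = 91
Scaled = (x - min) / (max - min)
= (7 - 7) / 91
= 0 / 91
= 0.0000

0.0000


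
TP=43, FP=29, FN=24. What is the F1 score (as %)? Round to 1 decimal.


Precision = TP / (TP + FP) = 43 / 72 = 0.5972
Recall = TP / (TP + FN) = 43 / 67 = 0.6418
F1 = 2 * P * R / (P + R)
= 2 * 0.5972 * 0.6418 / (0.5972 + 0.6418)
= 0.7666 / 1.239
= 0.6187
As percentage: 61.9%

61.9


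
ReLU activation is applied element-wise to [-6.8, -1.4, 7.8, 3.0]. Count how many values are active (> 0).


ReLU(x) = max(0, x) for each element:
ReLU(-6.8) = 0
ReLU(-1.4) = 0
ReLU(7.8) = 7.8
ReLU(3.0) = 3.0
Active neurons (>0): 2

2


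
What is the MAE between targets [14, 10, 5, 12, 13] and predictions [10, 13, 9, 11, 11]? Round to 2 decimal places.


Absolute errors: [4, 3, 4, 1, 2]
Sum of absolute errors = 14
MAE = 14 / 5 = 2.80

2.80


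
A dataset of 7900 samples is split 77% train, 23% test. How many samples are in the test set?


Train samples = 7900 * 77% = 6083
Test samples = 7900 - 6083
= 1817

1817


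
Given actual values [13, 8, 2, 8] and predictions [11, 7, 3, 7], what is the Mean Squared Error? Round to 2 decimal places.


Differences: [2, 1, -1, 1]
Squared errors: [4, 1, 1, 1]
Sum of squared errors = 7
MSE = 7 / 4 = 1.75

1.75


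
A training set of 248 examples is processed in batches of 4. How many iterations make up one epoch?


Iterations per epoch = dataset_size / batch_size
= 248 / 4
= 62

62


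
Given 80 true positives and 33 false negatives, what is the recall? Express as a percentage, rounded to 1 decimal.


Recall = TP / (TP + FN) * 100
= 80 / (80 + 33)
= 80 / 113
= 0.708
= 70.8%

70.8


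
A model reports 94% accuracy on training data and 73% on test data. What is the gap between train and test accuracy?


Gap = train_accuracy - test_accuracy
= 94 - 73
= 21%
This large gap strongly indicates overfitting.

21


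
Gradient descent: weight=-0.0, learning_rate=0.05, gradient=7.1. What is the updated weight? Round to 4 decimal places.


w_new = w_old - lr * gradient
= -0.0 - 0.05 * 7.1
= -0.0 - (0.355)
= -0.3550

-0.3550


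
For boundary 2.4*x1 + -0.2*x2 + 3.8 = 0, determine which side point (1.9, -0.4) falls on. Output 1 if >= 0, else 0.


Compute 2.4 * 1.9 + -0.2 * -0.4 + 3.8
= 4.56 + 0.08 + 3.8
= 8.44
Since 8.44 >= 0, the point is on the positive side.

1


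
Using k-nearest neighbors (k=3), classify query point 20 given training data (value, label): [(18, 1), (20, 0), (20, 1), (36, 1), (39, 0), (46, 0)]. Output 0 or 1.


Distances from query 20:
Point 20 (class 0): distance = 0
Point 20 (class 1): distance = 0
Point 18 (class 1): distance = 2
K=3 nearest neighbors: classes = [0, 1, 1]
Votes for class 1: 2 / 3
Majority vote => class 1

1
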